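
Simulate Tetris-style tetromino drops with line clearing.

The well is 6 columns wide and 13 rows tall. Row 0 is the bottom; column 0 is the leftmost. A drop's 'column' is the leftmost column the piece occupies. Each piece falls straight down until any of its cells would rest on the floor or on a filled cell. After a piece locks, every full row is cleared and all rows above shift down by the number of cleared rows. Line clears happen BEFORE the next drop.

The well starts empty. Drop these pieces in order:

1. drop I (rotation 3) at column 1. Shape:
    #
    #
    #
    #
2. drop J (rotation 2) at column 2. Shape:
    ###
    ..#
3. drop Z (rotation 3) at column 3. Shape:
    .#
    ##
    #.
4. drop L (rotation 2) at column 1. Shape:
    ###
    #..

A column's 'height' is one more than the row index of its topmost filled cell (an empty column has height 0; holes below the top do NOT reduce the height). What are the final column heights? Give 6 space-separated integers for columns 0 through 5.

Answer: 0 6 6 6 5 0

Derivation:
Drop 1: I rot3 at col 1 lands with bottom-row=0; cleared 0 line(s) (total 0); column heights now [0 4 0 0 0 0], max=4
Drop 2: J rot2 at col 2 lands with bottom-row=0; cleared 0 line(s) (total 0); column heights now [0 4 2 2 2 0], max=4
Drop 3: Z rot3 at col 3 lands with bottom-row=2; cleared 0 line(s) (total 0); column heights now [0 4 2 4 5 0], max=5
Drop 4: L rot2 at col 1 lands with bottom-row=4; cleared 0 line(s) (total 0); column heights now [0 6 6 6 5 0], max=6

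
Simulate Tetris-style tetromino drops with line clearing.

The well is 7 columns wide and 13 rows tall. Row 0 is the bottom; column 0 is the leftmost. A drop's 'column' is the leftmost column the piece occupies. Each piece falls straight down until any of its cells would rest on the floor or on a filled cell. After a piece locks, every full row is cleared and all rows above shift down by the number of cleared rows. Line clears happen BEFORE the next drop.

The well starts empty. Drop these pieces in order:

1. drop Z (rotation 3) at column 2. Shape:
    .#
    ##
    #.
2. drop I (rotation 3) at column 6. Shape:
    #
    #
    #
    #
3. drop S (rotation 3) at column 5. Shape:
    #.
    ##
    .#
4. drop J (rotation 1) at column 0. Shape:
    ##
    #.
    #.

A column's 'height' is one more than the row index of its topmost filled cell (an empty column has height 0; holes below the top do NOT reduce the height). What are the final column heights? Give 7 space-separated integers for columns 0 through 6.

Answer: 3 3 2 3 0 7 6

Derivation:
Drop 1: Z rot3 at col 2 lands with bottom-row=0; cleared 0 line(s) (total 0); column heights now [0 0 2 3 0 0 0], max=3
Drop 2: I rot3 at col 6 lands with bottom-row=0; cleared 0 line(s) (total 0); column heights now [0 0 2 3 0 0 4], max=4
Drop 3: S rot3 at col 5 lands with bottom-row=4; cleared 0 line(s) (total 0); column heights now [0 0 2 3 0 7 6], max=7
Drop 4: J rot1 at col 0 lands with bottom-row=0; cleared 0 line(s) (total 0); column heights now [3 3 2 3 0 7 6], max=7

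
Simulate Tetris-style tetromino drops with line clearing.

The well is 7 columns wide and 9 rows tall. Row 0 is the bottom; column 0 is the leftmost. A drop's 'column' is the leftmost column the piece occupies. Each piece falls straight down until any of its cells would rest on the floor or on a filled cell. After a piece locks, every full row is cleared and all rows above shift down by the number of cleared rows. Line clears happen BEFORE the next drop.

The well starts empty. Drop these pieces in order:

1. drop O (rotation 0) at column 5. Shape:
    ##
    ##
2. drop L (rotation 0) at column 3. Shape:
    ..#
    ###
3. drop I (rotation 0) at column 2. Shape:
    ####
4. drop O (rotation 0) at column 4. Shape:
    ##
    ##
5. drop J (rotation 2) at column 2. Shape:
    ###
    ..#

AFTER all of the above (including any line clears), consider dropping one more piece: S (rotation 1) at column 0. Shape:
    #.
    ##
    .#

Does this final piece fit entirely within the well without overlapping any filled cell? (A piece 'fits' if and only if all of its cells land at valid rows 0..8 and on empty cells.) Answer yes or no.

Answer: yes

Derivation:
Drop 1: O rot0 at col 5 lands with bottom-row=0; cleared 0 line(s) (total 0); column heights now [0 0 0 0 0 2 2], max=2
Drop 2: L rot0 at col 3 lands with bottom-row=2; cleared 0 line(s) (total 0); column heights now [0 0 0 3 3 4 2], max=4
Drop 3: I rot0 at col 2 lands with bottom-row=4; cleared 0 line(s) (total 0); column heights now [0 0 5 5 5 5 2], max=5
Drop 4: O rot0 at col 4 lands with bottom-row=5; cleared 0 line(s) (total 0); column heights now [0 0 5 5 7 7 2], max=7
Drop 5: J rot2 at col 2 lands with bottom-row=7; cleared 0 line(s) (total 0); column heights now [0 0 9 9 9 7 2], max=9
Test piece S rot1 at col 0 (width 2): heights before test = [0 0 9 9 9 7 2]; fits = True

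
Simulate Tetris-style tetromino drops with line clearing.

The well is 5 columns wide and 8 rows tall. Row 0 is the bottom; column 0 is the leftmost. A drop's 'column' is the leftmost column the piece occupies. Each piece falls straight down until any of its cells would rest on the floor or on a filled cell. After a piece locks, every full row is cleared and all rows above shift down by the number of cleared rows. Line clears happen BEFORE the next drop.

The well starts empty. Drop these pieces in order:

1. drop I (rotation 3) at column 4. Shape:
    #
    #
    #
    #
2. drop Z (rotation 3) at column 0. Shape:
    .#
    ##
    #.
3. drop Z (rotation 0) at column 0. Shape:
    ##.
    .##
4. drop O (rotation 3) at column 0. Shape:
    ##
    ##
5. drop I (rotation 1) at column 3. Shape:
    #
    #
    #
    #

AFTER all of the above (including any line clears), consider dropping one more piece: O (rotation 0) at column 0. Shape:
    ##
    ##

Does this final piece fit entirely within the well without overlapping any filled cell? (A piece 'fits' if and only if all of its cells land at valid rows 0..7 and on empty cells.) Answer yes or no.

Drop 1: I rot3 at col 4 lands with bottom-row=0; cleared 0 line(s) (total 0); column heights now [0 0 0 0 4], max=4
Drop 2: Z rot3 at col 0 lands with bottom-row=0; cleared 0 line(s) (total 0); column heights now [2 3 0 0 4], max=4
Drop 3: Z rot0 at col 0 lands with bottom-row=3; cleared 0 line(s) (total 0); column heights now [5 5 4 0 4], max=5
Drop 4: O rot3 at col 0 lands with bottom-row=5; cleared 0 line(s) (total 0); column heights now [7 7 4 0 4], max=7
Drop 5: I rot1 at col 3 lands with bottom-row=0; cleared 0 line(s) (total 0); column heights now [7 7 4 4 4], max=7
Test piece O rot0 at col 0 (width 2): heights before test = [7 7 4 4 4]; fits = False

Answer: no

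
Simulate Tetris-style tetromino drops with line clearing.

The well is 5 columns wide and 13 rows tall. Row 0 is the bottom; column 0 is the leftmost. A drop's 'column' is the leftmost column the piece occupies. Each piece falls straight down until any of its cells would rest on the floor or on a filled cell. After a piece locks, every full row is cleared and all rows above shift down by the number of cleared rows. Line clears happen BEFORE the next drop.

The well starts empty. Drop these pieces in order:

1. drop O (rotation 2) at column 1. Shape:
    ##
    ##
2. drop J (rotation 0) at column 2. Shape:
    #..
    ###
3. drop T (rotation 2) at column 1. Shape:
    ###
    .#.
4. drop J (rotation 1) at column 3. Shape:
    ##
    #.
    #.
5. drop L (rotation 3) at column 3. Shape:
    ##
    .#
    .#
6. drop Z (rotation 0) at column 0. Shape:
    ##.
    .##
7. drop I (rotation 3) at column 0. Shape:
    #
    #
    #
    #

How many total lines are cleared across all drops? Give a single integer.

Answer: 0

Derivation:
Drop 1: O rot2 at col 1 lands with bottom-row=0; cleared 0 line(s) (total 0); column heights now [0 2 2 0 0], max=2
Drop 2: J rot0 at col 2 lands with bottom-row=2; cleared 0 line(s) (total 0); column heights now [0 2 4 3 3], max=4
Drop 3: T rot2 at col 1 lands with bottom-row=4; cleared 0 line(s) (total 0); column heights now [0 6 6 6 3], max=6
Drop 4: J rot1 at col 3 lands with bottom-row=6; cleared 0 line(s) (total 0); column heights now [0 6 6 9 9], max=9
Drop 5: L rot3 at col 3 lands with bottom-row=9; cleared 0 line(s) (total 0); column heights now [0 6 6 12 12], max=12
Drop 6: Z rot0 at col 0 lands with bottom-row=6; cleared 0 line(s) (total 0); column heights now [8 8 7 12 12], max=12
Drop 7: I rot3 at col 0 lands with bottom-row=8; cleared 0 line(s) (total 0); column heights now [12 8 7 12 12], max=12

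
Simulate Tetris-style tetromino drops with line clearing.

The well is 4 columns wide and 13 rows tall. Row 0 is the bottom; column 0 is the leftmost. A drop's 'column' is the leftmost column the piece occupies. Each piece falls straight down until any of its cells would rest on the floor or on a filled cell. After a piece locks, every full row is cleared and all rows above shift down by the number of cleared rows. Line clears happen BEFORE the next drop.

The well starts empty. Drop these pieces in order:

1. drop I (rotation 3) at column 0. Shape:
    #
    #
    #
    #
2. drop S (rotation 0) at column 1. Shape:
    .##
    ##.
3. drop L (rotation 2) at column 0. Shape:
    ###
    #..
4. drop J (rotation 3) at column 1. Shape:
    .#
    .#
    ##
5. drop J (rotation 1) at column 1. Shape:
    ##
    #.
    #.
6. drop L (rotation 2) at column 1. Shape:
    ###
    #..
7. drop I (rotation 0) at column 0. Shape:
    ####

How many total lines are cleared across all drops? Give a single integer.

Drop 1: I rot3 at col 0 lands with bottom-row=0; cleared 0 line(s) (total 0); column heights now [4 0 0 0], max=4
Drop 2: S rot0 at col 1 lands with bottom-row=0; cleared 0 line(s) (total 0); column heights now [4 1 2 2], max=4
Drop 3: L rot2 at col 0 lands with bottom-row=4; cleared 0 line(s) (total 0); column heights now [6 6 6 2], max=6
Drop 4: J rot3 at col 1 lands with bottom-row=6; cleared 0 line(s) (total 0); column heights now [6 7 9 2], max=9
Drop 5: J rot1 at col 1 lands with bottom-row=7; cleared 0 line(s) (total 0); column heights now [6 10 10 2], max=10
Drop 6: L rot2 at col 1 lands with bottom-row=10; cleared 0 line(s) (total 0); column heights now [6 12 12 12], max=12
Drop 7: I rot0 at col 0 lands with bottom-row=12; cleared 1 line(s) (total 1); column heights now [6 12 12 12], max=12

Answer: 1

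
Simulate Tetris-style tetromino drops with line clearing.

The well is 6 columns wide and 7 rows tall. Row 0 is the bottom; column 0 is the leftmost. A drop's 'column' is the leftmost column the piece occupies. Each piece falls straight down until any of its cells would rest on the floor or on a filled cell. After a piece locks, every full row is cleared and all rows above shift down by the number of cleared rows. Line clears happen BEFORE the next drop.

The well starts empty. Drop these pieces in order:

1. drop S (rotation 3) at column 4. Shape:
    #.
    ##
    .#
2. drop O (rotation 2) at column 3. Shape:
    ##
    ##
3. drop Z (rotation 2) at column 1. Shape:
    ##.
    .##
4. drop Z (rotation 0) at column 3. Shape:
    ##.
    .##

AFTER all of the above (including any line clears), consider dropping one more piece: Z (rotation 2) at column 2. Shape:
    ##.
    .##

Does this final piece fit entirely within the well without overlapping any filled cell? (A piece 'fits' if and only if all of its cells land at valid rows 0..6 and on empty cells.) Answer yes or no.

Drop 1: S rot3 at col 4 lands with bottom-row=0; cleared 0 line(s) (total 0); column heights now [0 0 0 0 3 2], max=3
Drop 2: O rot2 at col 3 lands with bottom-row=3; cleared 0 line(s) (total 0); column heights now [0 0 0 5 5 2], max=5
Drop 3: Z rot2 at col 1 lands with bottom-row=5; cleared 0 line(s) (total 0); column heights now [0 7 7 6 5 2], max=7
Drop 4: Z rot0 at col 3 lands with bottom-row=5; cleared 0 line(s) (total 0); column heights now [0 7 7 7 7 6], max=7
Test piece Z rot2 at col 2 (width 3): heights before test = [0 7 7 7 7 6]; fits = False

Answer: no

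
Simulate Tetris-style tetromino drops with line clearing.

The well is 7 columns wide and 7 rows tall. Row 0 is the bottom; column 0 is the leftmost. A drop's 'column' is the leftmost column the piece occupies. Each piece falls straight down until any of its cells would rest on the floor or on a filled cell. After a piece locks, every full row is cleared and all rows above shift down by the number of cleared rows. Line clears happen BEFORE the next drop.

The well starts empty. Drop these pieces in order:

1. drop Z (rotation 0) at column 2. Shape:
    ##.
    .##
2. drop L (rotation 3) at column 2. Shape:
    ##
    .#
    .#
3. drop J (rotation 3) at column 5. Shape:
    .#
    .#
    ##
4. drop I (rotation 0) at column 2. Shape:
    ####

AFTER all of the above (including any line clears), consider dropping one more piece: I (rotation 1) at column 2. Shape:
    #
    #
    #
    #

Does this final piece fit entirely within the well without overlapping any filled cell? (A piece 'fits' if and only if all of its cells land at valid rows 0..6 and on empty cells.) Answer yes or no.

Answer: no

Derivation:
Drop 1: Z rot0 at col 2 lands with bottom-row=0; cleared 0 line(s) (total 0); column heights now [0 0 2 2 1 0 0], max=2
Drop 2: L rot3 at col 2 lands with bottom-row=2; cleared 0 line(s) (total 0); column heights now [0 0 5 5 1 0 0], max=5
Drop 3: J rot3 at col 5 lands with bottom-row=0; cleared 0 line(s) (total 0); column heights now [0 0 5 5 1 1 3], max=5
Drop 4: I rot0 at col 2 lands with bottom-row=5; cleared 0 line(s) (total 0); column heights now [0 0 6 6 6 6 3], max=6
Test piece I rot1 at col 2 (width 1): heights before test = [0 0 6 6 6 6 3]; fits = False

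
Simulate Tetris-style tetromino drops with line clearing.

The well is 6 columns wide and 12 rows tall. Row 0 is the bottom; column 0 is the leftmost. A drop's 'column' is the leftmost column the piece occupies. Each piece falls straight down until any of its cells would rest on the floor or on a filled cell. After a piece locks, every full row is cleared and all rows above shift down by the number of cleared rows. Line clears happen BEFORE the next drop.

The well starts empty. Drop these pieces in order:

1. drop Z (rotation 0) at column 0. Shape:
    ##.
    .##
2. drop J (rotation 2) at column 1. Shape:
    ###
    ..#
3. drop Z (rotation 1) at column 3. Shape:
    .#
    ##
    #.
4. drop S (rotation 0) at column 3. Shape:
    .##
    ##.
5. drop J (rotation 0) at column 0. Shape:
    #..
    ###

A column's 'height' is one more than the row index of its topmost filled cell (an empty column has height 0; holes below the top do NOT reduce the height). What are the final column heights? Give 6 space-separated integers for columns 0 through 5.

Answer: 5 4 4 7 8 8

Derivation:
Drop 1: Z rot0 at col 0 lands with bottom-row=0; cleared 0 line(s) (total 0); column heights now [2 2 1 0 0 0], max=2
Drop 2: J rot2 at col 1 lands with bottom-row=1; cleared 0 line(s) (total 0); column heights now [2 3 3 3 0 0], max=3
Drop 3: Z rot1 at col 3 lands with bottom-row=3; cleared 0 line(s) (total 0); column heights now [2 3 3 5 6 0], max=6
Drop 4: S rot0 at col 3 lands with bottom-row=6; cleared 0 line(s) (total 0); column heights now [2 3 3 7 8 8], max=8
Drop 5: J rot0 at col 0 lands with bottom-row=3; cleared 0 line(s) (total 0); column heights now [5 4 4 7 8 8], max=8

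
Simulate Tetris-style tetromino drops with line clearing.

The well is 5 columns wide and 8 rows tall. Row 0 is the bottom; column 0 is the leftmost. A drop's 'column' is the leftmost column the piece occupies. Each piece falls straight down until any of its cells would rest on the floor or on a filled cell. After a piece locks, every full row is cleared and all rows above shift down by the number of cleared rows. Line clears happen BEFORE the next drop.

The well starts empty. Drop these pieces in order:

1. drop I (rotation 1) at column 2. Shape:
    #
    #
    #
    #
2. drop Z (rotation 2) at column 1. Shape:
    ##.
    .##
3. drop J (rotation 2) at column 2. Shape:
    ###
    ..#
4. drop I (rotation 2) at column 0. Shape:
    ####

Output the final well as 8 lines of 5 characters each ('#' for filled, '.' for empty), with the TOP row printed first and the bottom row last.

Answer: ####.
..###
.##.#
..##.
..#..
..#..
..#..
..#..

Derivation:
Drop 1: I rot1 at col 2 lands with bottom-row=0; cleared 0 line(s) (total 0); column heights now [0 0 4 0 0], max=4
Drop 2: Z rot2 at col 1 lands with bottom-row=4; cleared 0 line(s) (total 0); column heights now [0 6 6 5 0], max=6
Drop 3: J rot2 at col 2 lands with bottom-row=5; cleared 0 line(s) (total 0); column heights now [0 6 7 7 7], max=7
Drop 4: I rot2 at col 0 lands with bottom-row=7; cleared 0 line(s) (total 0); column heights now [8 8 8 8 7], max=8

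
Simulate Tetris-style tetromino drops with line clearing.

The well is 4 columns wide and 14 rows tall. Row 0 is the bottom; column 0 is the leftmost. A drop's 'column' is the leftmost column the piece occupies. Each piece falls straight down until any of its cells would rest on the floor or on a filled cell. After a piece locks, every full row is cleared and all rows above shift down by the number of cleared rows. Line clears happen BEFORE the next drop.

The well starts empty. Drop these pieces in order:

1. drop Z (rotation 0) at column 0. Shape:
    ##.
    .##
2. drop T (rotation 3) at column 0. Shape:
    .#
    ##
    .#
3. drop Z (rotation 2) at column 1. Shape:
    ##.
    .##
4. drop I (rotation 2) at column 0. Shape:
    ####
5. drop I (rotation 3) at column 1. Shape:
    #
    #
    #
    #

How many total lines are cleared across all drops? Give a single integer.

Drop 1: Z rot0 at col 0 lands with bottom-row=0; cleared 0 line(s) (total 0); column heights now [2 2 1 0], max=2
Drop 2: T rot3 at col 0 lands with bottom-row=2; cleared 0 line(s) (total 0); column heights now [4 5 1 0], max=5
Drop 3: Z rot2 at col 1 lands with bottom-row=4; cleared 0 line(s) (total 0); column heights now [4 6 6 5], max=6
Drop 4: I rot2 at col 0 lands with bottom-row=6; cleared 1 line(s) (total 1); column heights now [4 6 6 5], max=6
Drop 5: I rot3 at col 1 lands with bottom-row=6; cleared 0 line(s) (total 1); column heights now [4 10 6 5], max=10

Answer: 1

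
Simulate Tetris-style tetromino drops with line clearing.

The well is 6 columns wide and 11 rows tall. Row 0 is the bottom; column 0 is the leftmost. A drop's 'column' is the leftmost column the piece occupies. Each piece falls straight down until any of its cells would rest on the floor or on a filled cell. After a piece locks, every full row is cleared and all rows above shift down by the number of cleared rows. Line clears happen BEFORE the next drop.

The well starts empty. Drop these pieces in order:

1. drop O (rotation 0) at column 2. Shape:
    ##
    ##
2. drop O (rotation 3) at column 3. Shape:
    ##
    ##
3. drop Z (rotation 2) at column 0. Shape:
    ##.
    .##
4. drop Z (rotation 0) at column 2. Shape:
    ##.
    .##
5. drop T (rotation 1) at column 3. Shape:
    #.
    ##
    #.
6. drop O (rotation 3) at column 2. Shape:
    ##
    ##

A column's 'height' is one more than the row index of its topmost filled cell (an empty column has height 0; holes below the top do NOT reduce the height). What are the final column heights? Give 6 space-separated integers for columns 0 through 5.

Answer: 4 4 11 11 8 0

Derivation:
Drop 1: O rot0 at col 2 lands with bottom-row=0; cleared 0 line(s) (total 0); column heights now [0 0 2 2 0 0], max=2
Drop 2: O rot3 at col 3 lands with bottom-row=2; cleared 0 line(s) (total 0); column heights now [0 0 2 4 4 0], max=4
Drop 3: Z rot2 at col 0 lands with bottom-row=2; cleared 0 line(s) (total 0); column heights now [4 4 3 4 4 0], max=4
Drop 4: Z rot0 at col 2 lands with bottom-row=4; cleared 0 line(s) (total 0); column heights now [4 4 6 6 5 0], max=6
Drop 5: T rot1 at col 3 lands with bottom-row=6; cleared 0 line(s) (total 0); column heights now [4 4 6 9 8 0], max=9
Drop 6: O rot3 at col 2 lands with bottom-row=9; cleared 0 line(s) (total 0); column heights now [4 4 11 11 8 0], max=11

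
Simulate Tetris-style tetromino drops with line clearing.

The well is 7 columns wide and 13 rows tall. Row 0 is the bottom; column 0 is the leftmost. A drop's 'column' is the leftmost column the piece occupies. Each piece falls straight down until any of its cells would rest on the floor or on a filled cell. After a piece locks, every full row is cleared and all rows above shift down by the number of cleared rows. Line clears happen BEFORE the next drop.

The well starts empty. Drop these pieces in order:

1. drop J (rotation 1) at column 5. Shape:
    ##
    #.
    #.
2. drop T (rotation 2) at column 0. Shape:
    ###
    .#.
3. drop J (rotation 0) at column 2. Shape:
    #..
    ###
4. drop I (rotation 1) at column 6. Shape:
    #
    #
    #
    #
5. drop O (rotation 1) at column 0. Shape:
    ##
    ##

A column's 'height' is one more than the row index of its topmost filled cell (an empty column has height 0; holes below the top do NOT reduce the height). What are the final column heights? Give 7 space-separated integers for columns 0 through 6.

Answer: 3 3 3 0 0 2 6

Derivation:
Drop 1: J rot1 at col 5 lands with bottom-row=0; cleared 0 line(s) (total 0); column heights now [0 0 0 0 0 3 3], max=3
Drop 2: T rot2 at col 0 lands with bottom-row=0; cleared 0 line(s) (total 0); column heights now [2 2 2 0 0 3 3], max=3
Drop 3: J rot0 at col 2 lands with bottom-row=2; cleared 0 line(s) (total 0); column heights now [2 2 4 3 3 3 3], max=4
Drop 4: I rot1 at col 6 lands with bottom-row=3; cleared 0 line(s) (total 0); column heights now [2 2 4 3 3 3 7], max=7
Drop 5: O rot1 at col 0 lands with bottom-row=2; cleared 1 line(s) (total 1); column heights now [3 3 3 0 0 2 6], max=6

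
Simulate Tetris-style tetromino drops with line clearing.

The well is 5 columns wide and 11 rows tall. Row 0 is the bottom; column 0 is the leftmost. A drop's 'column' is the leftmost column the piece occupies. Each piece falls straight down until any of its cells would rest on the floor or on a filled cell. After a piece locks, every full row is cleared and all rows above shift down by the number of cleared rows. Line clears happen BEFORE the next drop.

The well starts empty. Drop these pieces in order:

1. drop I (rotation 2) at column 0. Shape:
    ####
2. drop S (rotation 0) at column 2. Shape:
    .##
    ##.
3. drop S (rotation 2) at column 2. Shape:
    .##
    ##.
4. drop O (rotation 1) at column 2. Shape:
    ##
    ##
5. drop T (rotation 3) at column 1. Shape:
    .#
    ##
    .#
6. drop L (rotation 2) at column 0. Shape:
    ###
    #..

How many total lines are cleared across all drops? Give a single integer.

Drop 1: I rot2 at col 0 lands with bottom-row=0; cleared 0 line(s) (total 0); column heights now [1 1 1 1 0], max=1
Drop 2: S rot0 at col 2 lands with bottom-row=1; cleared 0 line(s) (total 0); column heights now [1 1 2 3 3], max=3
Drop 3: S rot2 at col 2 lands with bottom-row=3; cleared 0 line(s) (total 0); column heights now [1 1 4 5 5], max=5
Drop 4: O rot1 at col 2 lands with bottom-row=5; cleared 0 line(s) (total 0); column heights now [1 1 7 7 5], max=7
Drop 5: T rot3 at col 1 lands with bottom-row=7; cleared 0 line(s) (total 0); column heights now [1 9 10 7 5], max=10
Drop 6: L rot2 at col 0 lands with bottom-row=9; cleared 0 line(s) (total 0); column heights now [11 11 11 7 5], max=11

Answer: 0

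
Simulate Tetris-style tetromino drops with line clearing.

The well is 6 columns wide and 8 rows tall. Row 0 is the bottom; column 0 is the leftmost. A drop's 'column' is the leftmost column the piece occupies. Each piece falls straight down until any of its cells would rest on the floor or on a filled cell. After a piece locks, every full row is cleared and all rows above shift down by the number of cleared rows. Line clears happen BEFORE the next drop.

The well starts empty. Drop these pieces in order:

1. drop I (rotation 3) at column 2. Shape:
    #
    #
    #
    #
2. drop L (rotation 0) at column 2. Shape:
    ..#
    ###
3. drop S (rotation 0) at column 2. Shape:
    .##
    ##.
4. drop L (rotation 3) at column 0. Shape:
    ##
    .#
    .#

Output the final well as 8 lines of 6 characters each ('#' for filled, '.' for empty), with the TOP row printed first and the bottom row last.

Answer: ......
...##.
..###.
..###.
..#...
###...
.##...
.##...

Derivation:
Drop 1: I rot3 at col 2 lands with bottom-row=0; cleared 0 line(s) (total 0); column heights now [0 0 4 0 0 0], max=4
Drop 2: L rot0 at col 2 lands with bottom-row=4; cleared 0 line(s) (total 0); column heights now [0 0 5 5 6 0], max=6
Drop 3: S rot0 at col 2 lands with bottom-row=5; cleared 0 line(s) (total 0); column heights now [0 0 6 7 7 0], max=7
Drop 4: L rot3 at col 0 lands with bottom-row=0; cleared 0 line(s) (total 0); column heights now [3 3 6 7 7 0], max=7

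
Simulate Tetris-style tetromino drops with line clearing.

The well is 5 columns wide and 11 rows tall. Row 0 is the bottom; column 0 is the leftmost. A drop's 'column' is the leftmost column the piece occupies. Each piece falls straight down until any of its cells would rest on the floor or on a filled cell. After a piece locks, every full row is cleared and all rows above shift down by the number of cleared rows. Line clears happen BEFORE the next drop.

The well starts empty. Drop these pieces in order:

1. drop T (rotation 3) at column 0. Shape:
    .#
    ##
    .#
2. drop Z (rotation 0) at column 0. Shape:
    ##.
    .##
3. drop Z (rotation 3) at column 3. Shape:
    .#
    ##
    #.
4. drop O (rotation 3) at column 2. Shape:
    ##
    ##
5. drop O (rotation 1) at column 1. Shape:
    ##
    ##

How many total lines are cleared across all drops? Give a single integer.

Drop 1: T rot3 at col 0 lands with bottom-row=0; cleared 0 line(s) (total 0); column heights now [2 3 0 0 0], max=3
Drop 2: Z rot0 at col 0 lands with bottom-row=3; cleared 0 line(s) (total 0); column heights now [5 5 4 0 0], max=5
Drop 3: Z rot3 at col 3 lands with bottom-row=0; cleared 0 line(s) (total 0); column heights now [5 5 4 2 3], max=5
Drop 4: O rot3 at col 2 lands with bottom-row=4; cleared 0 line(s) (total 0); column heights now [5 5 6 6 3], max=6
Drop 5: O rot1 at col 1 lands with bottom-row=6; cleared 0 line(s) (total 0); column heights now [5 8 8 6 3], max=8

Answer: 0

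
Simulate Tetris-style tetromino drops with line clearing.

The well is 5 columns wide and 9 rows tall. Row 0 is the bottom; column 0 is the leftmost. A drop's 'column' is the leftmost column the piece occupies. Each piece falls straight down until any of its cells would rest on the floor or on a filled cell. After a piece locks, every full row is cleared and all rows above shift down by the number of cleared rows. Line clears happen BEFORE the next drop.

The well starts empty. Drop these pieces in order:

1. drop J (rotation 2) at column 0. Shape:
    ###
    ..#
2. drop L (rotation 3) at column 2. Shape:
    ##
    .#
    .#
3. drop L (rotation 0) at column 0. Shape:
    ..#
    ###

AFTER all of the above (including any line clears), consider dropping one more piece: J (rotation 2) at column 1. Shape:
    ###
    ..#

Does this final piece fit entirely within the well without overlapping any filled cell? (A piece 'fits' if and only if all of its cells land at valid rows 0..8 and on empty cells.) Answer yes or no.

Drop 1: J rot2 at col 0 lands with bottom-row=0; cleared 0 line(s) (total 0); column heights now [2 2 2 0 0], max=2
Drop 2: L rot3 at col 2 lands with bottom-row=0; cleared 0 line(s) (total 0); column heights now [2 2 3 3 0], max=3
Drop 3: L rot0 at col 0 lands with bottom-row=3; cleared 0 line(s) (total 0); column heights now [4 4 5 3 0], max=5
Test piece J rot2 at col 1 (width 3): heights before test = [4 4 5 3 0]; fits = True

Answer: yes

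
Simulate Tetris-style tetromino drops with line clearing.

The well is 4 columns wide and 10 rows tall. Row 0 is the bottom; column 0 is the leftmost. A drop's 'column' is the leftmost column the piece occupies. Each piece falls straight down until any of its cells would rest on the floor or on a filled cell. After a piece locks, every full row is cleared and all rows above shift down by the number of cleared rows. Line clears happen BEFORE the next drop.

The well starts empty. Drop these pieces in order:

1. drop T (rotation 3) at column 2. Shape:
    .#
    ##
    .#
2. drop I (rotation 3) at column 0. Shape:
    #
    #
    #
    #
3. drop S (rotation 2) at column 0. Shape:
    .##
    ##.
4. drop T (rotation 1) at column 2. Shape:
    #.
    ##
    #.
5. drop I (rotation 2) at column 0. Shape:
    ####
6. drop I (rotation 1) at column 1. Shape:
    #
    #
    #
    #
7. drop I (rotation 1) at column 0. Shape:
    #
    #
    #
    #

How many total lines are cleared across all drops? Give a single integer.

Answer: 2

Derivation:
Drop 1: T rot3 at col 2 lands with bottom-row=0; cleared 0 line(s) (total 0); column heights now [0 0 2 3], max=3
Drop 2: I rot3 at col 0 lands with bottom-row=0; cleared 0 line(s) (total 0); column heights now [4 0 2 3], max=4
Drop 3: S rot2 at col 0 lands with bottom-row=4; cleared 0 line(s) (total 0); column heights now [5 6 6 3], max=6
Drop 4: T rot1 at col 2 lands with bottom-row=6; cleared 0 line(s) (total 0); column heights now [5 6 9 8], max=9
Drop 5: I rot2 at col 0 lands with bottom-row=9; cleared 1 line(s) (total 1); column heights now [5 6 9 8], max=9
Drop 6: I rot1 at col 1 lands with bottom-row=6; cleared 0 line(s) (total 1); column heights now [5 10 9 8], max=10
Drop 7: I rot1 at col 0 lands with bottom-row=5; cleared 1 line(s) (total 2); column heights now [8 9 8 3], max=9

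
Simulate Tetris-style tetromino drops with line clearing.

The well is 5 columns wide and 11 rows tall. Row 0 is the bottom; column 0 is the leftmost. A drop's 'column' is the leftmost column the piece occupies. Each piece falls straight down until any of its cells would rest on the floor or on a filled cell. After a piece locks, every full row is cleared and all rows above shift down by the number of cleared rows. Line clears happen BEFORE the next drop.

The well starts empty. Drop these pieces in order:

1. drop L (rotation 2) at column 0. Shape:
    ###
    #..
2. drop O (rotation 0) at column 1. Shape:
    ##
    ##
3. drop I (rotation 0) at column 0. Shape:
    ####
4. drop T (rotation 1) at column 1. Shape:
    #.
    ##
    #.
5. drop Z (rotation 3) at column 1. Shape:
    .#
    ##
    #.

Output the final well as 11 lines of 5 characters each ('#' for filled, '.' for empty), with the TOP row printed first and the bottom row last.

Drop 1: L rot2 at col 0 lands with bottom-row=0; cleared 0 line(s) (total 0); column heights now [2 2 2 0 0], max=2
Drop 2: O rot0 at col 1 lands with bottom-row=2; cleared 0 line(s) (total 0); column heights now [2 4 4 0 0], max=4
Drop 3: I rot0 at col 0 lands with bottom-row=4; cleared 0 line(s) (total 0); column heights now [5 5 5 5 0], max=5
Drop 4: T rot1 at col 1 lands with bottom-row=5; cleared 0 line(s) (total 0); column heights now [5 8 7 5 0], max=8
Drop 5: Z rot3 at col 1 lands with bottom-row=8; cleared 0 line(s) (total 0); column heights now [5 10 11 5 0], max=11

Answer: ..#..
.##..
.#...
.#...
.##..
.#...
####.
.##..
.##..
###..
#....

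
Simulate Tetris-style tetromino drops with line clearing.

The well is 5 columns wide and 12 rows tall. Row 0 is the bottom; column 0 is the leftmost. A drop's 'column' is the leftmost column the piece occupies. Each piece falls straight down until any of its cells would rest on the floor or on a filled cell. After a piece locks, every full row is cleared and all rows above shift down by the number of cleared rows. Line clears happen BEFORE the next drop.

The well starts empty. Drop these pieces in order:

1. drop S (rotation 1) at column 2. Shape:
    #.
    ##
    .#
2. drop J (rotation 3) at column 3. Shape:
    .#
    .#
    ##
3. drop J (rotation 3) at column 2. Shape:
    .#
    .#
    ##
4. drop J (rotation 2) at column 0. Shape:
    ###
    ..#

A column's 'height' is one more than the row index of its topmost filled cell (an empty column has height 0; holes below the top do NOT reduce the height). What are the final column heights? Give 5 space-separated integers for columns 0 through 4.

Answer: 6 6 6 6 5

Derivation:
Drop 1: S rot1 at col 2 lands with bottom-row=0; cleared 0 line(s) (total 0); column heights now [0 0 3 2 0], max=3
Drop 2: J rot3 at col 3 lands with bottom-row=2; cleared 0 line(s) (total 0); column heights now [0 0 3 3 5], max=5
Drop 3: J rot3 at col 2 lands with bottom-row=3; cleared 0 line(s) (total 0); column heights now [0 0 4 6 5], max=6
Drop 4: J rot2 at col 0 lands with bottom-row=4; cleared 0 line(s) (total 0); column heights now [6 6 6 6 5], max=6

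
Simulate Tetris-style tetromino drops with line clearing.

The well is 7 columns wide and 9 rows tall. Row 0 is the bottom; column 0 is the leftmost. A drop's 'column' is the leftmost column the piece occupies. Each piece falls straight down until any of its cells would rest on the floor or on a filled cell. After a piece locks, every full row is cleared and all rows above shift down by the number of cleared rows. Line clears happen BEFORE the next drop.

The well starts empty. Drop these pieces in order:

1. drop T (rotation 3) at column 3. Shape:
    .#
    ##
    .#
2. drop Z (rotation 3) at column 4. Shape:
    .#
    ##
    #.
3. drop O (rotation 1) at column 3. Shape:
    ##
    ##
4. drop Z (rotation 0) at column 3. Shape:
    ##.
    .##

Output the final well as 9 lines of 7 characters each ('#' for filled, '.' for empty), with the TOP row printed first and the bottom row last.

Drop 1: T rot3 at col 3 lands with bottom-row=0; cleared 0 line(s) (total 0); column heights now [0 0 0 2 3 0 0], max=3
Drop 2: Z rot3 at col 4 lands with bottom-row=3; cleared 0 line(s) (total 0); column heights now [0 0 0 2 5 6 0], max=6
Drop 3: O rot1 at col 3 lands with bottom-row=5; cleared 0 line(s) (total 0); column heights now [0 0 0 7 7 6 0], max=7
Drop 4: Z rot0 at col 3 lands with bottom-row=7; cleared 0 line(s) (total 0); column heights now [0 0 0 9 9 8 0], max=9

Answer: ...##..
....##.
...##..
...###.
....##.
....#..
....#..
...##..
....#..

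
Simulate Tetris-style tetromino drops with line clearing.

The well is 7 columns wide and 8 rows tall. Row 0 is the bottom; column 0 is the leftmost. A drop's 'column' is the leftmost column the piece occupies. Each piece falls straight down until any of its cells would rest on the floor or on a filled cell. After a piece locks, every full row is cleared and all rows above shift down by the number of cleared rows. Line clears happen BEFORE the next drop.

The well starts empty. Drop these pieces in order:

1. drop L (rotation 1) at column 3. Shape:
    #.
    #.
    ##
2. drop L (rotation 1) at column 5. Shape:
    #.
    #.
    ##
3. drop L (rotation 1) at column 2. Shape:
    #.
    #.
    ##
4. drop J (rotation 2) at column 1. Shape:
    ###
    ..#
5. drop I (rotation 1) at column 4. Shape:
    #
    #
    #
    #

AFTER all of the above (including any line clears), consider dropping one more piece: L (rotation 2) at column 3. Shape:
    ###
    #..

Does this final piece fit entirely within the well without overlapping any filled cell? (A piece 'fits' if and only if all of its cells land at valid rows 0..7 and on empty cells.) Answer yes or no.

Answer: no

Derivation:
Drop 1: L rot1 at col 3 lands with bottom-row=0; cleared 0 line(s) (total 0); column heights now [0 0 0 3 1 0 0], max=3
Drop 2: L rot1 at col 5 lands with bottom-row=0; cleared 0 line(s) (total 0); column heights now [0 0 0 3 1 3 1], max=3
Drop 3: L rot1 at col 2 lands with bottom-row=3; cleared 0 line(s) (total 0); column heights now [0 0 6 4 1 3 1], max=6
Drop 4: J rot2 at col 1 lands with bottom-row=5; cleared 0 line(s) (total 0); column heights now [0 7 7 7 1 3 1], max=7
Drop 5: I rot1 at col 4 lands with bottom-row=1; cleared 0 line(s) (total 0); column heights now [0 7 7 7 5 3 1], max=7
Test piece L rot2 at col 3 (width 3): heights before test = [0 7 7 7 5 3 1]; fits = False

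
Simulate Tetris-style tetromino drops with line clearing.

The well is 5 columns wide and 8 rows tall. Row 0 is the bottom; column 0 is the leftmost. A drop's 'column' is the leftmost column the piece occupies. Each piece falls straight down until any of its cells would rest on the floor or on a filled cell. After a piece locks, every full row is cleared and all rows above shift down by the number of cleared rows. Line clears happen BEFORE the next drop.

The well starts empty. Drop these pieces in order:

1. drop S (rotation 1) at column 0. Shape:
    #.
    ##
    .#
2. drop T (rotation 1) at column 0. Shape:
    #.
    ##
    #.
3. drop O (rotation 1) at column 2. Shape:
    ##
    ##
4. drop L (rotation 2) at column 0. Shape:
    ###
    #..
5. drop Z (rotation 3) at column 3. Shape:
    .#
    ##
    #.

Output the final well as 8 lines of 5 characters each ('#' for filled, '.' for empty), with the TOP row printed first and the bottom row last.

Answer: ###..
#....
#....
##..#
#..##
#..#.
####.
.###.

Derivation:
Drop 1: S rot1 at col 0 lands with bottom-row=0; cleared 0 line(s) (total 0); column heights now [3 2 0 0 0], max=3
Drop 2: T rot1 at col 0 lands with bottom-row=3; cleared 0 line(s) (total 0); column heights now [6 5 0 0 0], max=6
Drop 3: O rot1 at col 2 lands with bottom-row=0; cleared 0 line(s) (total 0); column heights now [6 5 2 2 0], max=6
Drop 4: L rot2 at col 0 lands with bottom-row=6; cleared 0 line(s) (total 0); column heights now [8 8 8 2 0], max=8
Drop 5: Z rot3 at col 3 lands with bottom-row=2; cleared 0 line(s) (total 0); column heights now [8 8 8 4 5], max=8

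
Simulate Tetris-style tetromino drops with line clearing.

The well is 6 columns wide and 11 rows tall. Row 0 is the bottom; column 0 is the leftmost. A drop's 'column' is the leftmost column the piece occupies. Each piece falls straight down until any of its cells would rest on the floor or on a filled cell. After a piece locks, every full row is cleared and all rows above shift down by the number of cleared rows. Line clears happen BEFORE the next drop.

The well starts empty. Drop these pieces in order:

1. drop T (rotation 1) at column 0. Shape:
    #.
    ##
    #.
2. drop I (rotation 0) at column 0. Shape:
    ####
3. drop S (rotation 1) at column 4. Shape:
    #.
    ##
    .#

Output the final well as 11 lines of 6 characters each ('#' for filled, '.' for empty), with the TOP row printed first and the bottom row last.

Answer: ......
......
......
......
......
......
......
####..
#...#.
##..##
#....#

Derivation:
Drop 1: T rot1 at col 0 lands with bottom-row=0; cleared 0 line(s) (total 0); column heights now [3 2 0 0 0 0], max=3
Drop 2: I rot0 at col 0 lands with bottom-row=3; cleared 0 line(s) (total 0); column heights now [4 4 4 4 0 0], max=4
Drop 3: S rot1 at col 4 lands with bottom-row=0; cleared 0 line(s) (total 0); column heights now [4 4 4 4 3 2], max=4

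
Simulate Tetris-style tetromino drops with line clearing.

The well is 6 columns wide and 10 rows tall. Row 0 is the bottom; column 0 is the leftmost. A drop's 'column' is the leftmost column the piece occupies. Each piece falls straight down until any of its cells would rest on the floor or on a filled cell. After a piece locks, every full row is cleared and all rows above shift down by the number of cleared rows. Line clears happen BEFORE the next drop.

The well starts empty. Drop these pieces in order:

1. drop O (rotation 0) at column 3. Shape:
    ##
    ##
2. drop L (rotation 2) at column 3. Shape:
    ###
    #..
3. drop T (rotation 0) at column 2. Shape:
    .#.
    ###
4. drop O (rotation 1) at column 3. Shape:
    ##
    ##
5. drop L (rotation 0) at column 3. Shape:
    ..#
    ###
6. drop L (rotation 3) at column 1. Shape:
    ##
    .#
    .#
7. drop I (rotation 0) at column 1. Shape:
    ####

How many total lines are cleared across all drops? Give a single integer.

Answer: 0

Derivation:
Drop 1: O rot0 at col 3 lands with bottom-row=0; cleared 0 line(s) (total 0); column heights now [0 0 0 2 2 0], max=2
Drop 2: L rot2 at col 3 lands with bottom-row=2; cleared 0 line(s) (total 0); column heights now [0 0 0 4 4 4], max=4
Drop 3: T rot0 at col 2 lands with bottom-row=4; cleared 0 line(s) (total 0); column heights now [0 0 5 6 5 4], max=6
Drop 4: O rot1 at col 3 lands with bottom-row=6; cleared 0 line(s) (total 0); column heights now [0 0 5 8 8 4], max=8
Drop 5: L rot0 at col 3 lands with bottom-row=8; cleared 0 line(s) (total 0); column heights now [0 0 5 9 9 10], max=10
Drop 6: L rot3 at col 1 lands with bottom-row=5; cleared 0 line(s) (total 0); column heights now [0 8 8 9 9 10], max=10
Drop 7: I rot0 at col 1 lands with bottom-row=9; cleared 0 line(s) (total 0); column heights now [0 10 10 10 10 10], max=10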